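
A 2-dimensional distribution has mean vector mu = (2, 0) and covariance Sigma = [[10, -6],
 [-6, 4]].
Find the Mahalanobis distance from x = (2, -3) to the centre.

Step 1 — centre the observation: (x - mu) = (0, -3).

Step 2 — invert Sigma. det(Sigma) = 10·4 - (-6)² = 4.
  Sigma^{-1} = (1/det) · [[d, -b], [-b, a]] = [[1, 1.5],
 [1.5, 2.5]].

Step 3 — form the quadratic (x - mu)^T · Sigma^{-1} · (x - mu):
  Sigma^{-1} · (x - mu) = (-4.5, -7.5).
  (x - mu)^T · [Sigma^{-1} · (x - mu)] = (0)·(-4.5) + (-3)·(-7.5) = 22.5.

Step 4 — take square root: d = √(22.5) ≈ 4.7434.

d(x, mu) = √(22.5) ≈ 4.7434


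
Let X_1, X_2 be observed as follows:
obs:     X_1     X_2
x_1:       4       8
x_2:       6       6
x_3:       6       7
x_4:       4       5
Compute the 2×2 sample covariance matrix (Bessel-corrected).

Step 1 — column means:
  mean(X_1) = (4 + 6 + 6 + 4) / 4 = 20/4 = 5
  mean(X_2) = (8 + 6 + 7 + 5) / 4 = 26/4 = 6.5

Step 2 — sample covariance S[i,j] = (1/(n-1)) · Σ_k (x_{k,i} - mean_i) · (x_{k,j} - mean_j), with n-1 = 3.
  S[X_1,X_1] = ((-1)·(-1) + (1)·(1) + (1)·(1) + (-1)·(-1)) / 3 = 4/3 = 1.3333
  S[X_1,X_2] = ((-1)·(1.5) + (1)·(-0.5) + (1)·(0.5) + (-1)·(-1.5)) / 3 = 0/3 = 0
  S[X_2,X_2] = ((1.5)·(1.5) + (-0.5)·(-0.5) + (0.5)·(0.5) + (-1.5)·(-1.5)) / 3 = 5/3 = 1.6667

S is symmetric (S[j,i] = S[i,j]). Assembling:

S = [[1.3333, 0],
 [0, 1.6667]]


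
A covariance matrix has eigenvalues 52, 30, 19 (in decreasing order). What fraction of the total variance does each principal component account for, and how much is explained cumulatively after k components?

Step 1 — total variance = trace(Sigma) = Σ λ_i = 52 + 30 + 19 = 101.

Step 2 — fraction explained by component i = λ_i / Σ λ:
  PC1: 52/101 = 0.5149
  PC2: 30/101 = 0.297
  PC3: 19/101 = 0.1881

Step 3 — cumulative fraction after k components = (λ_1 + ... + λ_k) / Σ λ:
  k = 1: 52/101 = 0.5149
  k = 2: (52 + 30)/101 = 82/101 = 0.8119
  k = 3: (52 + 30 + 19)/101 = 101/101 = 1

Summary (fraction, with percent):

explained: PC1 0.5149 (51.49%), PC2 0.297 (29.7%), PC3 0.1881 (18.81%);  cumulative: 0.5149, 0.8119, 1


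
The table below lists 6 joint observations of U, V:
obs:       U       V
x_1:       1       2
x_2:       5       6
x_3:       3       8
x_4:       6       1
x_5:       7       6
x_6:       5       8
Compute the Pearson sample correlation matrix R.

Step 1 — column means:
  mean(U) = (1 + 5 + 3 + 6 + 7 + 5) / 6 = 27/6 = 4.5
  mean(V) = (2 + 6 + 8 + 1 + 6 + 8) / 6 = 31/6 = 5.1667

Step 2 — sample variances and covariances s[i,j] = (1/(n-1)) · Σ_k (x_{k,i} - mean_i) · (x_{k,j} - mean_j), with n-1 = 5:
  s[U,U] = ((-3.5)·(-3.5) + (0.5)·(0.5) + (-1.5)·(-1.5) + (1.5)·(1.5) + (2.5)·(2.5) + (0.5)·(0.5)) / 5 = 23.5/5 = 4.7
  s[U,V] = ((-3.5)·(-3.1667) + (0.5)·(0.8333) + (-1.5)·(2.8333) + (1.5)·(-4.1667) + (2.5)·(0.8333) + (0.5)·(2.8333)) / 5 = 4.5/5 = 0.9
  s[V,V] = ((-3.1667)·(-3.1667) + (0.8333)·(0.8333) + (2.8333)·(2.8333) + (-4.1667)·(-4.1667) + (0.8333)·(0.8333) + (2.8333)·(2.8333)) / 5 = 44.8333/5 = 8.9667
  Sample standard deviations s_i = √(s[i,i]):
  s(U) = √(4.7) = 2.1679
  s(V) = √(8.9667) = 2.9944

Step 3 — r_{ij} = s_{ij} / (s_i · s_j):
  r[U,U] = 1 (diagonal).
  r[U,V] = 0.9 / (2.1679 · 2.9944) = 0.9 / 6.4918 = 0.1386
  r[V,V] = 1 (diagonal).

R is symmetric with unit diagonal. Assembling:

R = [[1, 0.1386],
 [0.1386, 1]]


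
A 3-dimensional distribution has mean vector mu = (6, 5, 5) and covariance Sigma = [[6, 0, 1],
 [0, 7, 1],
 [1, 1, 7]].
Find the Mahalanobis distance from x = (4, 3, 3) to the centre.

Step 1 — centre the observation: (x - mu) = (-2, -2, -2).

Step 2 — invert Sigma (cofactor / det for 3×3, or solve directly):
  Sigma^{-1} = [[0.1708, 0.0036, -0.0249],
 [0.0036, 0.1459, -0.0214],
 [-0.0249, -0.0214, 0.1495]].

Step 3 — form the quadratic (x - mu)^T · Sigma^{-1} · (x - mu):
  Sigma^{-1} · (x - mu) = (-0.2989, -0.2562, -0.2064).
  (x - mu)^T · [Sigma^{-1} · (x - mu)] = (-2)·(-0.2989) + (-2)·(-0.2562) + (-2)·(-0.2064) = 1.5231.

Step 4 — take square root: d = √(1.5231) ≈ 1.2342.

d(x, mu) = √(1.5231) ≈ 1.2342


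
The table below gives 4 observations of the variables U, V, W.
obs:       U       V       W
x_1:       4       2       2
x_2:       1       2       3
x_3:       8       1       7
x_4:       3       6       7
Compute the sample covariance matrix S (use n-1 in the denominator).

Step 1 — column means:
  mean(U) = (4 + 1 + 8 + 3) / 4 = 16/4 = 4
  mean(V) = (2 + 2 + 1 + 6) / 4 = 11/4 = 2.75
  mean(W) = (2 + 3 + 7 + 7) / 4 = 19/4 = 4.75

Step 2 — sample covariance S[i,j] = (1/(n-1)) · Σ_k (x_{k,i} - mean_i) · (x_{k,j} - mean_j), with n-1 = 3.
  S[U,U] = ((0)·(0) + (-3)·(-3) + (4)·(4) + (-1)·(-1)) / 3 = 26/3 = 8.6667
  S[U,V] = ((0)·(-0.75) + (-3)·(-0.75) + (4)·(-1.75) + (-1)·(3.25)) / 3 = -8/3 = -2.6667
  S[U,W] = ((0)·(-2.75) + (-3)·(-1.75) + (4)·(2.25) + (-1)·(2.25)) / 3 = 12/3 = 4
  S[V,V] = ((-0.75)·(-0.75) + (-0.75)·(-0.75) + (-1.75)·(-1.75) + (3.25)·(3.25)) / 3 = 14.75/3 = 4.9167
  S[V,W] = ((-0.75)·(-2.75) + (-0.75)·(-1.75) + (-1.75)·(2.25) + (3.25)·(2.25)) / 3 = 6.75/3 = 2.25
  S[W,W] = ((-2.75)·(-2.75) + (-1.75)·(-1.75) + (2.25)·(2.25) + (2.25)·(2.25)) / 3 = 20.75/3 = 6.9167

S is symmetric (S[j,i] = S[i,j]). Assembling:

S = [[8.6667, -2.6667, 4],
 [-2.6667, 4.9167, 2.25],
 [4, 2.25, 6.9167]]


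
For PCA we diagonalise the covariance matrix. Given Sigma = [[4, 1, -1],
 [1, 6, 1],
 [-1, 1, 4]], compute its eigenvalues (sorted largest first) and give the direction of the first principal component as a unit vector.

Step 1 — characteristic polynomial p(λ) = det(λI - Sigma) = λ³ - tr·λ² + c_1·λ - det, where tr = trace, c_1 = sum of the principal 2×2 minors, det = det(Sigma):
  tr = 4 + 6 + 4 = 14,
  c_1 = (4·6 - (1)²) + (4·4 - (-1)²) + (6·4 - (1)²) = 23 + 15 + 23 = 61,
  det = 4·(6·4 - (1)²) - (1)·((1)·4 - (1)·(-1)) + (-1)·((1)·(1) - 6·(-1)) = 4·(23) - (1)·(5) + (-1)·(7) = 80.
  So p(λ) = λ³ - 14λ² + 61λ - 80.
Step 2 — look for an integer root (rational root theorem: any rational root is an integer divisor of 80). Testing λ = 5:
  p(5) = 125 - 350 + 305 - 80 = 0  ✓
  Dividing out (λ - 5): p(λ) = (λ - 5)(λ² - 9λ + 16).
Step 3 — remaining eigenvalues from the quadratic λ² - 9λ + 16 = 0:
  Δ = 9² - 4·16 = 81 - 64 = 17,  λ = (9 ± √17)/2 = (9 ± 4.1231)/2 ≈ 6.5616 or 2.4384.
  Sorted: λ_1 = 6.5616,  λ_2 = 5,  λ_3 = 2.4384  (check: sum = 14 = tr ✓).

Step 4 — unit eigenvector for λ_1 ≈ 6.5616: v spans the null space of (Sigma - λ_1 I), whose rows are
  r_1 = (-2.5616, 1, -1),  r_2 = (1, -0.5616, 1),  r_3 = (-1, 1, -2.5616).
  v is orthogonal to every row, so take v ∝ r_1 × r_2 = ((1)·(1) - (-1)·(-0.5616), (-1)·(1) - (-2.5616)·(1), (-2.5616)·(-0.5616) - (1)·(1)) ≈ (0.4384, 1.5616, 0.4384).
  Let u = (0.4384, 1.5616, 0.4384).
  ||u|| = √((0.4384)² + (1.5616)² + (0.4384)²) = √(2.8229) ≈ 1.6802,  v_1 = u/||u|| ≈ (0.261, 0.9294, 0.261) (||v_1|| = 1).

λ_1 = 6.5616,  λ_2 = 5,  λ_3 = 2.4384;  v_1 ≈ (0.261, 0.9294, 0.261)


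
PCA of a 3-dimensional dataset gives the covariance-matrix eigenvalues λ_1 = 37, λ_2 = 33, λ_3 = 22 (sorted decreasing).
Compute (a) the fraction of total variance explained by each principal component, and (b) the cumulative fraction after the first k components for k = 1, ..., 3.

Step 1 — total variance = trace(Sigma) = Σ λ_i = 37 + 33 + 22 = 92.

Step 2 — fraction explained by component i = λ_i / Σ λ:
  PC1: 37/92 = 0.4022
  PC2: 33/92 = 0.3587
  PC3: 22/92 = 0.2391

Step 3 — cumulative fraction after k components = (λ_1 + ... + λ_k) / Σ λ:
  k = 1: 37/92 = 0.4022
  k = 2: (37 + 33)/92 = 70/92 = 0.7609
  k = 3: (37 + 33 + 22)/92 = 92/92 = 1

Summary (fraction, with percent):

explained: PC1 0.4022 (40.22%), PC2 0.3587 (35.87%), PC3 0.2391 (23.91%);  cumulative: 0.4022, 0.7609, 1


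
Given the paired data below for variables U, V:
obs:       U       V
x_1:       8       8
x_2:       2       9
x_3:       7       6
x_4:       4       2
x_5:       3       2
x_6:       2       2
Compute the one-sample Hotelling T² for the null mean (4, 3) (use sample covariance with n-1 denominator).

Step 1 — sample mean vector:
  mean(U) = (8 + 2 + 7 + 4 + 3 + 2) / 6 = 26/6 = 4.3333
  mean(V) = (8 + 9 + 6 + 2 + 2 + 2) / 6 = 29/6 = 4.8333
  x̄ = (4.3333, 4.8333),  deviation x̄ - mu_0 = (4.3333, 4.8333) - (4, 3) = (0.3333, 1.8333).

Step 2 — sample covariance matrix, S[i,j] = (1/(n-1)) · Σ_k (x_{k,i} - mean_i) · (x_{k,j} - mean_j), divisor n-1 = 5:
  S[U,U] = ((3.6667)·(3.6667) + (-2.3333)·(-2.3333) + (2.6667)·(2.6667) + (-0.3333)·(-0.3333) + (-1.3333)·(-1.3333) + (-2.3333)·(-2.3333)) / 5 = 33.3333/5 = 6.6667
  S[U,V] = ((3.6667)·(3.1667) + (-2.3333)·(4.1667) + (2.6667)·(1.1667) + (-0.3333)·(-2.8333) + (-1.3333)·(-2.8333) + (-2.3333)·(-2.8333)) / 5 = 16.3333/5 = 3.2667
  S[V,V] = ((3.1667)·(3.1667) + (4.1667)·(4.1667) + (1.1667)·(1.1667) + (-2.8333)·(-2.8333) + (-2.8333)·(-2.8333) + (-2.8333)·(-2.8333)) / 5 = 52.8333/5 = 10.5667
  S = [[6.6667, 3.2667],
 [3.2667, 10.5667]].

Step 3 — invert S. det(S) = 6.6667·10.5667 - (3.2667)² = 59.7733.
  S^{-1} = (1/det) · [[d, -b], [-b, a]] = [[0.1768, -0.0547],
 [-0.0547, 0.1115]].

Step 4 — quadratic form (x̄ - mu_0)^T · S^{-1} · (x̄ - mu_0):
  S^{-1} · (x̄ - mu_0) = (-0.0413, 0.1863),
  (x̄ - mu_0)^T · [...] = (0.3333)·(-0.0413) + (1.8333)·(0.1863) = 0.3277.

Step 5 — scale by n: T² = 6 · 0.3277 = 1.9663.

T² ≈ 1.9663


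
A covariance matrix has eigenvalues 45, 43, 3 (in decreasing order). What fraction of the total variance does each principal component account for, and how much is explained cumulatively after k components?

Step 1 — total variance = trace(Sigma) = Σ λ_i = 45 + 43 + 3 = 91.

Step 2 — fraction explained by component i = λ_i / Σ λ:
  PC1: 45/91 = 0.4945
  PC2: 43/91 = 0.4725
  PC3: 3/91 = 0.033

Step 3 — cumulative fraction after k components = (λ_1 + ... + λ_k) / Σ λ:
  k = 1: 45/91 = 0.4945
  k = 2: (45 + 43)/91 = 88/91 = 0.967
  k = 3: (45 + 43 + 3)/91 = 91/91 = 1

Summary (fraction, with percent):

explained: PC1 0.4945 (49.45%), PC2 0.4725 (47.25%), PC3 0.033 (3.3%);  cumulative: 0.4945, 0.967, 1


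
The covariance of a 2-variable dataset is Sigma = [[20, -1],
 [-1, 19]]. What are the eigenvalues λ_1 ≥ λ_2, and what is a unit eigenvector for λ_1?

Step 1 — characteristic polynomial of 2×2 Sigma:
  det(Sigma - λI) = λ² - trace · λ + det = 0.
  trace = 20 + 19 = 39, det = 20·19 - (-1)² = 379.
Step 2 — discriminant:
  Δ = trace² - 4·det = 1521 - 1516 = 5.
Step 3 — eigenvalues:
  λ = (trace ± √Δ)/2 = (39 ± 2.2361)/2,
  λ_1 = 20.618,  λ_2 = 18.382.

Step 4 — unit eigenvector for λ_1: solve (Sigma - λ_1 I)v = 0. First row:
  (20 - 20.618)·v_x + (-1)·v_y = 0, i.e. (-0.618)·v_x + (-1)·v_y = 0,
  so v ∝ (b, λ_1 - a) = (-1, 0.618); multiply by -1 so the first entry is positive: u = (1, -0.618).
  ||u|| = √((1)² + (-0.618)²) = √(1.382) ≈ 1.1756,
  v_1 = u/||u|| ≈ (0.8507, -0.5257) (||v_1|| = 1).

λ_1 = 20.618,  λ_2 = 18.382;  v_1 ≈ (0.8507, -0.5257)


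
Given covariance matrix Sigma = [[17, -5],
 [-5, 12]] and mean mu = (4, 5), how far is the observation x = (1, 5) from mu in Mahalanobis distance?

Step 1 — centre the observation: (x - mu) = (-3, 0).

Step 2 — invert Sigma. det(Sigma) = 17·12 - (-5)² = 179.
  Sigma^{-1} = (1/det) · [[d, -b], [-b, a]] = [[0.067, 0.0279],
 [0.0279, 0.095]].

Step 3 — form the quadratic (x - mu)^T · Sigma^{-1} · (x - mu):
  Sigma^{-1} · (x - mu) = (-0.2011, -0.0838).
  (x - mu)^T · [Sigma^{-1} · (x - mu)] = (-3)·(-0.2011) + (0)·(-0.0838) = 0.6034.

Step 4 — take square root: d = √(0.6034) ≈ 0.7768.

d(x, mu) = √(0.6034) ≈ 0.7768


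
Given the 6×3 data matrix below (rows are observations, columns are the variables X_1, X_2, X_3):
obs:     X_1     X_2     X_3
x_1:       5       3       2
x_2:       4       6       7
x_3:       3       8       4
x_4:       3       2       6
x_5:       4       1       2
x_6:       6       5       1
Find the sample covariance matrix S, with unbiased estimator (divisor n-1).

Step 1 — column means:
  mean(X_1) = (5 + 4 + 3 + 3 + 4 + 6) / 6 = 25/6 = 4.1667
  mean(X_2) = (3 + 6 + 8 + 2 + 1 + 5) / 6 = 25/6 = 4.1667
  mean(X_3) = (2 + 7 + 4 + 6 + 2 + 1) / 6 = 22/6 = 3.6667

Step 2 — sample covariance S[i,j] = (1/(n-1)) · Σ_k (x_{k,i} - mean_i) · (x_{k,j} - mean_j), with n-1 = 5.
  S[X_1,X_1] = ((0.8333)·(0.8333) + (-0.1667)·(-0.1667) + (-1.1667)·(-1.1667) + (-1.1667)·(-1.1667) + (-0.1667)·(-0.1667) + (1.8333)·(1.8333)) / 5 = 6.8333/5 = 1.3667
  S[X_1,X_2] = ((0.8333)·(-1.1667) + (-0.1667)·(1.8333) + (-1.1667)·(3.8333) + (-1.1667)·(-2.1667) + (-0.1667)·(-3.1667) + (1.8333)·(0.8333)) / 5 = -1.1667/5 = -0.2333
  S[X_1,X_3] = ((0.8333)·(-1.6667) + (-0.1667)·(3.3333) + (-1.1667)·(0.3333) + (-1.1667)·(2.3333) + (-0.1667)·(-1.6667) + (1.8333)·(-2.6667)) / 5 = -9.6667/5 = -1.9333
  S[X_2,X_2] = ((-1.1667)·(-1.1667) + (1.8333)·(1.8333) + (3.8333)·(3.8333) + (-2.1667)·(-2.1667) + (-3.1667)·(-3.1667) + (0.8333)·(0.8333)) / 5 = 34.8333/5 = 6.9667
  S[X_2,X_3] = ((-1.1667)·(-1.6667) + (1.8333)·(3.3333) + (3.8333)·(0.3333) + (-2.1667)·(2.3333) + (-3.1667)·(-1.6667) + (0.8333)·(-2.6667)) / 5 = 7.3333/5 = 1.4667
  S[X_3,X_3] = ((-1.6667)·(-1.6667) + (3.3333)·(3.3333) + (0.3333)·(0.3333) + (2.3333)·(2.3333) + (-1.6667)·(-1.6667) + (-2.6667)·(-2.6667)) / 5 = 29.3333/5 = 5.8667

S is symmetric (S[j,i] = S[i,j]). Assembling:

S = [[1.3667, -0.2333, -1.9333],
 [-0.2333, 6.9667, 1.4667],
 [-1.9333, 1.4667, 5.8667]]


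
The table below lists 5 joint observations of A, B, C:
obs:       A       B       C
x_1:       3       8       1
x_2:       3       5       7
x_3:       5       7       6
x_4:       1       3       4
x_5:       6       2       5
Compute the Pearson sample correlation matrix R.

Step 1 — column means:
  mean(A) = (3 + 3 + 5 + 1 + 6) / 5 = 18/5 = 3.6
  mean(B) = (8 + 5 + 7 + 3 + 2) / 5 = 25/5 = 5
  mean(C) = (1 + 7 + 6 + 4 + 5) / 5 = 23/5 = 4.6

Step 2 — sample variances and covariances s[i,j] = (1/(n-1)) · Σ_k (x_{k,i} - mean_i) · (x_{k,j} - mean_j), with n-1 = 4:
  s[A,A] = ((-0.6)·(-0.6) + (-0.6)·(-0.6) + (1.4)·(1.4) + (-2.6)·(-2.6) + (2.4)·(2.4)) / 4 = 15.2/4 = 3.8
  s[A,B] = ((-0.6)·(3) + (-0.6)·(0) + (1.4)·(2) + (-2.6)·(-2) + (2.4)·(-3)) / 4 = -1/4 = -0.25
  s[A,C] = ((-0.6)·(-3.6) + (-0.6)·(2.4) + (1.4)·(1.4) + (-2.6)·(-0.6) + (2.4)·(0.4)) / 4 = 5.2/4 = 1.3
  s[B,B] = ((3)·(3) + (0)·(0) + (2)·(2) + (-2)·(-2) + (-3)·(-3)) / 4 = 26/4 = 6.5
  s[B,C] = ((3)·(-3.6) + (0)·(2.4) + (2)·(1.4) + (-2)·(-0.6) + (-3)·(0.4)) / 4 = -8/4 = -2
  s[C,C] = ((-3.6)·(-3.6) + (2.4)·(2.4) + (1.4)·(1.4) + (-0.6)·(-0.6) + (0.4)·(0.4)) / 4 = 21.2/4 = 5.3
  Sample standard deviations s_i = √(s[i,i]):
  s(A) = √(3.8) = 1.9494
  s(B) = √(6.5) = 2.5495
  s(C) = √(5.3) = 2.3022

Step 3 — r_{ij} = s_{ij} / (s_i · s_j):
  r[A,A] = 1 (diagonal).
  r[A,B] = -0.25 / (1.9494 · 2.5495) = -0.25 / 4.9699 = -0.0503
  r[A,C] = 1.3 / (1.9494 · 2.3022) = 1.3 / 4.4878 = 0.2897
  r[B,B] = 1 (diagonal).
  r[B,C] = -2 / (2.5495 · 2.3022) = -2 / 5.8694 = -0.3407
  r[C,C] = 1 (diagonal).

R is symmetric with unit diagonal. Assembling:

R = [[1, -0.0503, 0.2897],
 [-0.0503, 1, -0.3407],
 [0.2897, -0.3407, 1]]


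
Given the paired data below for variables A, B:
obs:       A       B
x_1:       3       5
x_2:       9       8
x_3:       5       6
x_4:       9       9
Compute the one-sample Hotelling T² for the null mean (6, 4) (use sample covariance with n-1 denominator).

Step 1 — sample mean vector:
  mean(A) = (3 + 9 + 5 + 9) / 4 = 26/4 = 6.5
  mean(B) = (5 + 8 + 6 + 9) / 4 = 28/4 = 7
  x̄ = (6.5, 7),  deviation x̄ - mu_0 = (6.5, 7) - (6, 4) = (0.5, 3).

Step 2 — sample covariance matrix, S[i,j] = (1/(n-1)) · Σ_k (x_{k,i} - mean_i) · (x_{k,j} - mean_j), divisor n-1 = 3:
  S[A,A] = ((-3.5)·(-3.5) + (2.5)·(2.5) + (-1.5)·(-1.5) + (2.5)·(2.5)) / 3 = 27/3 = 9
  S[A,B] = ((-3.5)·(-2) + (2.5)·(1) + (-1.5)·(-1) + (2.5)·(2)) / 3 = 16/3 = 5.3333
  S[B,B] = ((-2)·(-2) + (1)·(1) + (-1)·(-1) + (2)·(2)) / 3 = 10/3 = 3.3333
  S = [[9, 5.3333],
 [5.3333, 3.3333]].

Step 3 — invert S. det(S) = 9·3.3333 - (5.3333)² = 1.5556.
  S^{-1} = (1/det) · [[d, -b], [-b, a]] = [[2.1429, -3.4286],
 [-3.4286, 5.7857]].

Step 4 — quadratic form (x̄ - mu_0)^T · S^{-1} · (x̄ - mu_0):
  S^{-1} · (x̄ - mu_0) = (-9.2143, 15.6429),
  (x̄ - mu_0)^T · [...] = (0.5)·(-9.2143) + (3)·(15.6429) = 42.3214.

Step 5 — scale by n: T² = 4 · 42.3214 = 169.2857.

T² ≈ 169.2857


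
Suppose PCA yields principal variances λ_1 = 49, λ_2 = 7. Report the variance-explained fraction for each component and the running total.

Step 1 — total variance = trace(Sigma) = Σ λ_i = 49 + 7 = 56.

Step 2 — fraction explained by component i = λ_i / Σ λ:
  PC1: 49/56 = 0.875
  PC2: 7/56 = 0.125

Step 3 — cumulative fraction after k components = (λ_1 + ... + λ_k) / Σ λ:
  k = 1: 49/56 = 0.875
  k = 2: (49 + 7)/56 = 56/56 = 1

Summary (fraction, with percent):

explained: PC1 0.875 (87.5%), PC2 0.125 (12.5%);  cumulative: 0.875, 1


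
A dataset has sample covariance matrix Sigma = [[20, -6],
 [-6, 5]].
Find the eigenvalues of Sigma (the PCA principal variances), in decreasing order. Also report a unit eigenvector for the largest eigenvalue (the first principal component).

Step 1 — characteristic polynomial of 2×2 Sigma:
  det(Sigma - λI) = λ² - trace · λ + det = 0.
  trace = 20 + 5 = 25, det = 20·5 - (-6)² = 64.
Step 2 — discriminant:
  Δ = trace² - 4·det = 625 - 256 = 369.
Step 3 — eigenvalues:
  λ = (trace ± √Δ)/2 = (25 ± 19.2094)/2,
  λ_1 = 22.1047,  λ_2 = 2.8953.

Step 4 — unit eigenvector for λ_1: solve (Sigma - λ_1 I)v = 0. First row:
  (20 - 22.1047)·v_x + (-6)·v_y = 0, i.e. (-2.1047)·v_x + (-6)·v_y = 0,
  so v ∝ (b, λ_1 - a) = (-6, 2.1047); multiply by -1 so the first entry is positive: u = (6, -2.1047).
  ||u|| = √((6)² + (-2.1047)²) = √(40.4297) ≈ 6.3584,
  v_1 = u/||u|| ≈ (0.9436, -0.331) (||v_1|| = 1).

λ_1 = 22.1047,  λ_2 = 2.8953;  v_1 ≈ (0.9436, -0.331)


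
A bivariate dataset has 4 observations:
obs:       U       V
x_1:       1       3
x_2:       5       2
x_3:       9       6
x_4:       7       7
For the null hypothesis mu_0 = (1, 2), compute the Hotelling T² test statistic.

Step 1 — sample mean vector:
  mean(U) = (1 + 5 + 9 + 7) / 4 = 22/4 = 5.5
  mean(V) = (3 + 2 + 6 + 7) / 4 = 18/4 = 4.5
  x̄ = (5.5, 4.5),  deviation x̄ - mu_0 = (5.5, 4.5) - (1, 2) = (4.5, 2.5).

Step 2 — sample covariance matrix, S[i,j] = (1/(n-1)) · Σ_k (x_{k,i} - mean_i) · (x_{k,j} - mean_j), divisor n-1 = 3:
  S[U,U] = ((-4.5)·(-4.5) + (-0.5)·(-0.5) + (3.5)·(3.5) + (1.5)·(1.5)) / 3 = 35/3 = 11.6667
  S[U,V] = ((-4.5)·(-1.5) + (-0.5)·(-2.5) + (3.5)·(1.5) + (1.5)·(2.5)) / 3 = 17/3 = 5.6667
  S[V,V] = ((-1.5)·(-1.5) + (-2.5)·(-2.5) + (1.5)·(1.5) + (2.5)·(2.5)) / 3 = 17/3 = 5.6667
  S = [[11.6667, 5.6667],
 [5.6667, 5.6667]].

Step 3 — invert S. det(S) = 11.6667·5.6667 - (5.6667)² = 34.
  S^{-1} = (1/det) · [[d, -b], [-b, a]] = [[0.1667, -0.1667],
 [-0.1667, 0.3431]].

Step 4 — quadratic form (x̄ - mu_0)^T · S^{-1} · (x̄ - mu_0):
  S^{-1} · (x̄ - mu_0) = (0.3333, 0.1078),
  (x̄ - mu_0)^T · [...] = (4.5)·(0.3333) + (2.5)·(0.1078) = 1.7696.

Step 5 — scale by n: T² = 4 · 1.7696 = 7.0784.

T² ≈ 7.0784


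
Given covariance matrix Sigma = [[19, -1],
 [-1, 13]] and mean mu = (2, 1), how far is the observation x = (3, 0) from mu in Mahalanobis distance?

Step 1 — centre the observation: (x - mu) = (1, -1).

Step 2 — invert Sigma. det(Sigma) = 19·13 - (-1)² = 246.
  Sigma^{-1} = (1/det) · [[d, -b], [-b, a]] = [[0.0528, 0.0041],
 [0.0041, 0.0772]].

Step 3 — form the quadratic (x - mu)^T · Sigma^{-1} · (x - mu):
  Sigma^{-1} · (x - mu) = (0.0488, -0.0732).
  (x - mu)^T · [Sigma^{-1} · (x - mu)] = (1)·(0.0488) + (-1)·(-0.0732) = 0.122.

Step 4 — take square root: d = √(0.122) ≈ 0.3492.

d(x, mu) = √(0.122) ≈ 0.3492


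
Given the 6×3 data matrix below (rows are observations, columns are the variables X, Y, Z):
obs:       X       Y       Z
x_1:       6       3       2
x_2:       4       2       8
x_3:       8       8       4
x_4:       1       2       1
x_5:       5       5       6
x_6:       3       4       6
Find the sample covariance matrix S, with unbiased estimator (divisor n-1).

Step 1 — column means:
  mean(X) = (6 + 4 + 8 + 1 + 5 + 3) / 6 = 27/6 = 4.5
  mean(Y) = (3 + 2 + 8 + 2 + 5 + 4) / 6 = 24/6 = 4
  mean(Z) = (2 + 8 + 4 + 1 + 6 + 6) / 6 = 27/6 = 4.5

Step 2 — sample covariance S[i,j] = (1/(n-1)) · Σ_k (x_{k,i} - mean_i) · (x_{k,j} - mean_j), with n-1 = 5.
  S[X,X] = ((1.5)·(1.5) + (-0.5)·(-0.5) + (3.5)·(3.5) + (-3.5)·(-3.5) + (0.5)·(0.5) + (-1.5)·(-1.5)) / 5 = 29.5/5 = 5.9
  S[X,Y] = ((1.5)·(-1) + (-0.5)·(-2) + (3.5)·(4) + (-3.5)·(-2) + (0.5)·(1) + (-1.5)·(0)) / 5 = 21/5 = 4.2
  S[X,Z] = ((1.5)·(-2.5) + (-0.5)·(3.5) + (3.5)·(-0.5) + (-3.5)·(-3.5) + (0.5)·(1.5) + (-1.5)·(1.5)) / 5 = 3.5/5 = 0.7
  S[Y,Y] = ((-1)·(-1) + (-2)·(-2) + (4)·(4) + (-2)·(-2) + (1)·(1) + (0)·(0)) / 5 = 26/5 = 5.2
  S[Y,Z] = ((-1)·(-2.5) + (-2)·(3.5) + (4)·(-0.5) + (-2)·(-3.5) + (1)·(1.5) + (0)·(1.5)) / 5 = 2/5 = 0.4
  S[Z,Z] = ((-2.5)·(-2.5) + (3.5)·(3.5) + (-0.5)·(-0.5) + (-3.5)·(-3.5) + (1.5)·(1.5) + (1.5)·(1.5)) / 5 = 35.5/5 = 7.1

S is symmetric (S[j,i] = S[i,j]). Assembling:

S = [[5.9, 4.2, 0.7],
 [4.2, 5.2, 0.4],
 [0.7, 0.4, 7.1]]


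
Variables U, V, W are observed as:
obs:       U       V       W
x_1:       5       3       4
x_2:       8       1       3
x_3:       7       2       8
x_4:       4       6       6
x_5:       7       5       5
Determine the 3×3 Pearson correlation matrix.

Step 1 — column means:
  mean(U) = (5 + 8 + 7 + 4 + 7) / 5 = 31/5 = 6.2
  mean(V) = (3 + 1 + 2 + 6 + 5) / 5 = 17/5 = 3.4
  mean(W) = (4 + 3 + 8 + 6 + 5) / 5 = 26/5 = 5.2

Step 2 — sample variances and covariances s[i,j] = (1/(n-1)) · Σ_k (x_{k,i} - mean_i) · (x_{k,j} - mean_j), with n-1 = 4:
  s[U,U] = ((-1.2)·(-1.2) + (1.8)·(1.8) + (0.8)·(0.8) + (-2.2)·(-2.2) + (0.8)·(0.8)) / 4 = 10.8/4 = 2.7
  s[U,V] = ((-1.2)·(-0.4) + (1.8)·(-2.4) + (0.8)·(-1.4) + (-2.2)·(2.6) + (0.8)·(1.6)) / 4 = -9.4/4 = -2.35
  s[U,W] = ((-1.2)·(-1.2) + (1.8)·(-2.2) + (0.8)·(2.8) + (-2.2)·(0.8) + (0.8)·(-0.2)) / 4 = -2.2/4 = -0.55
  s[V,V] = ((-0.4)·(-0.4) + (-2.4)·(-2.4) + (-1.4)·(-1.4) + (2.6)·(2.6) + (1.6)·(1.6)) / 4 = 17.2/4 = 4.3
  s[V,W] = ((-0.4)·(-1.2) + (-2.4)·(-2.2) + (-1.4)·(2.8) + (2.6)·(0.8) + (1.6)·(-0.2)) / 4 = 3.6/4 = 0.9
  s[W,W] = ((-1.2)·(-1.2) + (-2.2)·(-2.2) + (2.8)·(2.8) + (0.8)·(0.8) + (-0.2)·(-0.2)) / 4 = 14.8/4 = 3.7
  Sample standard deviations s_i = √(s[i,i]):
  s(U) = √(2.7) = 1.6432
  s(V) = √(4.3) = 2.0736
  s(W) = √(3.7) = 1.9235

Step 3 — r_{ij} = s_{ij} / (s_i · s_j):
  r[U,U] = 1 (diagonal).
  r[U,V] = -2.35 / (1.6432 · 2.0736) = -2.35 / 3.4073 = -0.6897
  r[U,W] = -0.55 / (1.6432 · 1.9235) = -0.55 / 3.1607 = -0.174
  r[V,V] = 1 (diagonal).
  r[V,W] = 0.9 / (2.0736 · 1.9235) = 0.9 / 3.9887 = 0.2256
  r[W,W] = 1 (diagonal).

R is symmetric with unit diagonal. Assembling:

R = [[1, -0.6897, -0.174],
 [-0.6897, 1, 0.2256],
 [-0.174, 0.2256, 1]]


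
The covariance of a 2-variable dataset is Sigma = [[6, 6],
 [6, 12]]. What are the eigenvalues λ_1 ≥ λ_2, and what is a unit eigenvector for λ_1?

Step 1 — characteristic polynomial of 2×2 Sigma:
  det(Sigma - λI) = λ² - trace · λ + det = 0.
  trace = 6 + 12 = 18, det = 6·12 - (6)² = 36.
Step 2 — discriminant:
  Δ = trace² - 4·det = 324 - 144 = 180.
Step 3 — eigenvalues:
  λ = (trace ± √Δ)/2 = (18 ± 13.4164)/2,
  λ_1 = 15.7082,  λ_2 = 2.2918.

Step 4 — unit eigenvector for λ_1: solve (Sigma - λ_1 I)v = 0. First row:
  (6 - 15.7082)·v_x + (6)·v_y = 0, i.e. (-9.7082)·v_x + (6)·v_y = 0,
  so v ∝ (b, λ_1 - a) = (6, 9.7082) = u.
  ||u|| = √((6)² + (9.7082)²) = √(130.2492) ≈ 11.4127,
  v_1 = u/||u|| ≈ (0.5257, 0.8507) (||v_1|| = 1).

λ_1 = 15.7082,  λ_2 = 2.2918;  v_1 ≈ (0.5257, 0.8507)


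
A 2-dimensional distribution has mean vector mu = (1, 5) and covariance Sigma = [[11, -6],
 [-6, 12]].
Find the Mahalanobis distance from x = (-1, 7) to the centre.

Step 1 — centre the observation: (x - mu) = (-2, 2).

Step 2 — invert Sigma. det(Sigma) = 11·12 - (-6)² = 96.
  Sigma^{-1} = (1/det) · [[d, -b], [-b, a]] = [[0.125, 0.0625],
 [0.0625, 0.1146]].

Step 3 — form the quadratic (x - mu)^T · Sigma^{-1} · (x - mu):
  Sigma^{-1} · (x - mu) = (-0.125, 0.1042).
  (x - mu)^T · [Sigma^{-1} · (x - mu)] = (-2)·(-0.125) + (2)·(0.1042) = 0.4583.

Step 4 — take square root: d = √(0.4583) ≈ 0.677.

d(x, mu) = √(0.4583) ≈ 0.677


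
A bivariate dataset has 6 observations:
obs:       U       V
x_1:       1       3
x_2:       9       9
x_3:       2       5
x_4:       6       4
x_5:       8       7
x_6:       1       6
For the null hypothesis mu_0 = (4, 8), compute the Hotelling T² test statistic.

Step 1 — sample mean vector:
  mean(U) = (1 + 9 + 2 + 6 + 8 + 1) / 6 = 27/6 = 4.5
  mean(V) = (3 + 9 + 5 + 4 + 7 + 6) / 6 = 34/6 = 5.6667
  x̄ = (4.5, 5.6667),  deviation x̄ - mu_0 = (4.5, 5.6667) - (4, 8) = (0.5, -2.3333).

Step 2 — sample covariance matrix, S[i,j] = (1/(n-1)) · Σ_k (x_{k,i} - mean_i) · (x_{k,j} - mean_j), divisor n-1 = 5:
  S[U,U] = ((-3.5)·(-3.5) + (4.5)·(4.5) + (-2.5)·(-2.5) + (1.5)·(1.5) + (3.5)·(3.5) + (-3.5)·(-3.5)) / 5 = 65.5/5 = 13.1
  S[U,V] = ((-3.5)·(-2.6667) + (4.5)·(3.3333) + (-2.5)·(-0.6667) + (1.5)·(-1.6667) + (3.5)·(1.3333) + (-3.5)·(0.3333)) / 5 = 27/5 = 5.4
  S[V,V] = ((-2.6667)·(-2.6667) + (3.3333)·(3.3333) + (-0.6667)·(-0.6667) + (-1.6667)·(-1.6667) + (1.3333)·(1.3333) + (0.3333)·(0.3333)) / 5 = 23.3333/5 = 4.6667
  S = [[13.1, 5.4],
 [5.4, 4.6667]].

Step 3 — invert S. det(S) = 13.1·4.6667 - (5.4)² = 31.9733.
  S^{-1} = (1/det) · [[d, -b], [-b, a]] = [[0.146, -0.1689],
 [-0.1689, 0.4097]].

Step 4 — quadratic form (x̄ - mu_0)^T · S^{-1} · (x̄ - mu_0):
  S^{-1} · (x̄ - mu_0) = (0.4671, -1.0405),
  (x̄ - mu_0)^T · [...] = (0.5)·(0.4671) + (-2.3333)·(-1.0405) = 2.6612.

Step 5 — scale by n: T² = 6 · 2.6612 = 15.9675.

T² ≈ 15.9675


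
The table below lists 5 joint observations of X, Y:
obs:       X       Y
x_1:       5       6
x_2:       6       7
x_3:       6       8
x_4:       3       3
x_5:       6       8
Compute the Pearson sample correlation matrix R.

Step 1 — column means:
  mean(X) = (5 + 6 + 6 + 3 + 6) / 5 = 26/5 = 5.2
  mean(Y) = (6 + 7 + 8 + 3 + 8) / 5 = 32/5 = 6.4

Step 2 — sample variances and covariances s[i,j] = (1/(n-1)) · Σ_k (x_{k,i} - mean_i) · (x_{k,j} - mean_j), with n-1 = 4:
  s[X,X] = ((-0.2)·(-0.2) + (0.8)·(0.8) + (0.8)·(0.8) + (-2.2)·(-2.2) + (0.8)·(0.8)) / 4 = 6.8/4 = 1.7
  s[X,Y] = ((-0.2)·(-0.4) + (0.8)·(0.6) + (0.8)·(1.6) + (-2.2)·(-3.4) + (0.8)·(1.6)) / 4 = 10.6/4 = 2.65
  s[Y,Y] = ((-0.4)·(-0.4) + (0.6)·(0.6) + (1.6)·(1.6) + (-3.4)·(-3.4) + (1.6)·(1.6)) / 4 = 17.2/4 = 4.3
  Sample standard deviations s_i = √(s[i,i]):
  s(X) = √(1.7) = 1.3038
  s(Y) = √(4.3) = 2.0736

Step 3 — r_{ij} = s_{ij} / (s_i · s_j):
  r[X,X] = 1 (diagonal).
  r[X,Y] = 2.65 / (1.3038 · 2.0736) = 2.65 / 2.7037 = 0.9801
  r[Y,Y] = 1 (diagonal).

R is symmetric with unit diagonal. Assembling:

R = [[1, 0.9801],
 [0.9801, 1]]


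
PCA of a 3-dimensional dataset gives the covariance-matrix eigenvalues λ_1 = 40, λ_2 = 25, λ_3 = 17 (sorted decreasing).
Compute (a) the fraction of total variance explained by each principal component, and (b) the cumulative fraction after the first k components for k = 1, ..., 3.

Step 1 — total variance = trace(Sigma) = Σ λ_i = 40 + 25 + 17 = 82.

Step 2 — fraction explained by component i = λ_i / Σ λ:
  PC1: 40/82 = 0.4878
  PC2: 25/82 = 0.3049
  PC3: 17/82 = 0.2073

Step 3 — cumulative fraction after k components = (λ_1 + ... + λ_k) / Σ λ:
  k = 1: 40/82 = 0.4878
  k = 2: (40 + 25)/82 = 65/82 = 0.7927
  k = 3: (40 + 25 + 17)/82 = 82/82 = 1

Summary (fraction, with percent):

explained: PC1 0.4878 (48.78%), PC2 0.3049 (30.49%), PC3 0.2073 (20.73%);  cumulative: 0.4878, 0.7927, 1


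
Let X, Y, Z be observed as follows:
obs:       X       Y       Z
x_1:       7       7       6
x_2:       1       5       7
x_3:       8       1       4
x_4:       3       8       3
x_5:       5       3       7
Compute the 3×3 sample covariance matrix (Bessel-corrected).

Step 1 — column means:
  mean(X) = (7 + 1 + 8 + 3 + 5) / 5 = 24/5 = 4.8
  mean(Y) = (7 + 5 + 1 + 8 + 3) / 5 = 24/5 = 4.8
  mean(Z) = (6 + 7 + 4 + 3 + 7) / 5 = 27/5 = 5.4

Step 2 — sample covariance S[i,j] = (1/(n-1)) · Σ_k (x_{k,i} - mean_i) · (x_{k,j} - mean_j), with n-1 = 4.
  S[X,X] = ((2.2)·(2.2) + (-3.8)·(-3.8) + (3.2)·(3.2) + (-1.8)·(-1.8) + (0.2)·(0.2)) / 4 = 32.8/4 = 8.2
  S[X,Y] = ((2.2)·(2.2) + (-3.8)·(0.2) + (3.2)·(-3.8) + (-1.8)·(3.2) + (0.2)·(-1.8)) / 4 = -14.2/4 = -3.55
  S[X,Z] = ((2.2)·(0.6) + (-3.8)·(1.6) + (3.2)·(-1.4) + (-1.8)·(-2.4) + (0.2)·(1.6)) / 4 = -4.6/4 = -1.15
  S[Y,Y] = ((2.2)·(2.2) + (0.2)·(0.2) + (-3.8)·(-3.8) + (3.2)·(3.2) + (-1.8)·(-1.8)) / 4 = 32.8/4 = 8.2
  S[Y,Z] = ((2.2)·(0.6) + (0.2)·(1.6) + (-3.8)·(-1.4) + (3.2)·(-2.4) + (-1.8)·(1.6)) / 4 = -3.6/4 = -0.9
  S[Z,Z] = ((0.6)·(0.6) + (1.6)·(1.6) + (-1.4)·(-1.4) + (-2.4)·(-2.4) + (1.6)·(1.6)) / 4 = 13.2/4 = 3.3

S is symmetric (S[j,i] = S[i,j]). Assembling:

S = [[8.2, -3.55, -1.15],
 [-3.55, 8.2, -0.9],
 [-1.15, -0.9, 3.3]]


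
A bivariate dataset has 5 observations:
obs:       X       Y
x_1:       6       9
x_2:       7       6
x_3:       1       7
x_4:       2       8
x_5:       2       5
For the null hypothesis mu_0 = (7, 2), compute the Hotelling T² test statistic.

Step 1 — sample mean vector:
  mean(X) = (6 + 7 + 1 + 2 + 2) / 5 = 18/5 = 3.6
  mean(Y) = (9 + 6 + 7 + 8 + 5) / 5 = 35/5 = 7
  x̄ = (3.6, 7),  deviation x̄ - mu_0 = (3.6, 7) - (7, 2) = (-3.4, 5).

Step 2 — sample covariance matrix, S[i,j] = (1/(n-1)) · Σ_k (x_{k,i} - mean_i) · (x_{k,j} - mean_j), divisor n-1 = 4:
  S[X,X] = ((2.4)·(2.4) + (3.4)·(3.4) + (-2.6)·(-2.6) + (-1.6)·(-1.6) + (-1.6)·(-1.6)) / 4 = 29.2/4 = 7.3
  S[X,Y] = ((2.4)·(2) + (3.4)·(-1) + (-2.6)·(0) + (-1.6)·(1) + (-1.6)·(-2)) / 4 = 3/4 = 0.75
  S[Y,Y] = ((2)·(2) + (-1)·(-1) + (0)·(0) + (1)·(1) + (-2)·(-2)) / 4 = 10/4 = 2.5
  S = [[7.3, 0.75],
 [0.75, 2.5]].

Step 3 — invert S. det(S) = 7.3·2.5 - (0.75)² = 17.6875.
  S^{-1} = (1/det) · [[d, -b], [-b, a]] = [[0.1413, -0.0424],
 [-0.0424, 0.4127]].

Step 4 — quadratic form (x̄ - mu_0)^T · S^{-1} · (x̄ - mu_0):
  S^{-1} · (x̄ - mu_0) = (-0.6926, 2.2078),
  (x̄ - mu_0)^T · [...] = (-3.4)·(-0.6926) + (5)·(2.2078) = 13.3936.

Step 5 — scale by n: T² = 5 · 13.3936 = 66.9682.

T² ≈ 66.9682


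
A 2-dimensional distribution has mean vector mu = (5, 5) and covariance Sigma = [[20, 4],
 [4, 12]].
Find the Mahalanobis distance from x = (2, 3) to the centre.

Step 1 — centre the observation: (x - mu) = (-3, -2).

Step 2 — invert Sigma. det(Sigma) = 20·12 - (4)² = 224.
  Sigma^{-1} = (1/det) · [[d, -b], [-b, a]] = [[0.0536, -0.0179],
 [-0.0179, 0.0893]].

Step 3 — form the quadratic (x - mu)^T · Sigma^{-1} · (x - mu):
  Sigma^{-1} · (x - mu) = (-0.125, -0.125).
  (x - mu)^T · [Sigma^{-1} · (x - mu)] = (-3)·(-0.125) + (-2)·(-0.125) = 0.625.

Step 4 — take square root: d = √(0.625) ≈ 0.7906.

d(x, mu) = √(0.625) ≈ 0.7906


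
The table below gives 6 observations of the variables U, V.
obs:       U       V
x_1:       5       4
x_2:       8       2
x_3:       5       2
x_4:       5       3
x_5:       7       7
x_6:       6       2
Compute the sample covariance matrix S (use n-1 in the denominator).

Step 1 — column means:
  mean(U) = (5 + 8 + 5 + 5 + 7 + 6) / 6 = 36/6 = 6
  mean(V) = (4 + 2 + 2 + 3 + 7 + 2) / 6 = 20/6 = 3.3333

Step 2 — sample covariance S[i,j] = (1/(n-1)) · Σ_k (x_{k,i} - mean_i) · (x_{k,j} - mean_j), with n-1 = 5.
  S[U,U] = ((-1)·(-1) + (2)·(2) + (-1)·(-1) + (-1)·(-1) + (1)·(1) + (0)·(0)) / 5 = 8/5 = 1.6
  S[U,V] = ((-1)·(0.6667) + (2)·(-1.3333) + (-1)·(-1.3333) + (-1)·(-0.3333) + (1)·(3.6667) + (0)·(-1.3333)) / 5 = 2/5 = 0.4
  S[V,V] = ((0.6667)·(0.6667) + (-1.3333)·(-1.3333) + (-1.3333)·(-1.3333) + (-0.3333)·(-0.3333) + (3.6667)·(3.6667) + (-1.3333)·(-1.3333)) / 5 = 19.3333/5 = 3.8667

S is symmetric (S[j,i] = S[i,j]). Assembling:

S = [[1.6, 0.4],
 [0.4, 3.8667]]


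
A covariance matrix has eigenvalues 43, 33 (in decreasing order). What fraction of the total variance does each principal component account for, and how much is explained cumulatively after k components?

Step 1 — total variance = trace(Sigma) = Σ λ_i = 43 + 33 = 76.

Step 2 — fraction explained by component i = λ_i / Σ λ:
  PC1: 43/76 = 0.5658
  PC2: 33/76 = 0.4342

Step 3 — cumulative fraction after k components = (λ_1 + ... + λ_k) / Σ λ:
  k = 1: 43/76 = 0.5658
  k = 2: (43 + 33)/76 = 76/76 = 1

Summary (fraction, with percent):

explained: PC1 0.5658 (56.58%), PC2 0.4342 (43.42%);  cumulative: 0.5658, 1


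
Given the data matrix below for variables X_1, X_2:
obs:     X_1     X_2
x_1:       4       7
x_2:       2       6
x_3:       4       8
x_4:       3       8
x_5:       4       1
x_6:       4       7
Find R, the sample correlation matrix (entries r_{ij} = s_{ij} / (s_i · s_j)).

Step 1 — column means:
  mean(X_1) = (4 + 2 + 4 + 3 + 4 + 4) / 6 = 21/6 = 3.5
  mean(X_2) = (7 + 6 + 8 + 8 + 1 + 7) / 6 = 37/6 = 6.1667

Step 2 — sample variances and covariances s[i,j] = (1/(n-1)) · Σ_k (x_{k,i} - mean_i) · (x_{k,j} - mean_j), with n-1 = 5:
  s[X_1,X_1] = ((0.5)·(0.5) + (-1.5)·(-1.5) + (0.5)·(0.5) + (-0.5)·(-0.5) + (0.5)·(0.5) + (0.5)·(0.5)) / 5 = 3.5/5 = 0.7
  s[X_1,X_2] = ((0.5)·(0.8333) + (-1.5)·(-0.1667) + (0.5)·(1.8333) + (-0.5)·(1.8333) + (0.5)·(-5.1667) + (0.5)·(0.8333)) / 5 = -1.5/5 = -0.3
  s[X_2,X_2] = ((0.8333)·(0.8333) + (-0.1667)·(-0.1667) + (1.8333)·(1.8333) + (1.8333)·(1.8333) + (-5.1667)·(-5.1667) + (0.8333)·(0.8333)) / 5 = 34.8333/5 = 6.9667
  Sample standard deviations s_i = √(s[i,i]):
  s(X_1) = √(0.7) = 0.8367
  s(X_2) = √(6.9667) = 2.6394

Step 3 — r_{ij} = s_{ij} / (s_i · s_j):
  r[X_1,X_1] = 1 (diagonal).
  r[X_1,X_2] = -0.3 / (0.8367 · 2.6394) = -0.3 / 2.2083 = -0.1359
  r[X_2,X_2] = 1 (diagonal).

R is symmetric with unit diagonal. Assembling:

R = [[1, -0.1359],
 [-0.1359, 1]]


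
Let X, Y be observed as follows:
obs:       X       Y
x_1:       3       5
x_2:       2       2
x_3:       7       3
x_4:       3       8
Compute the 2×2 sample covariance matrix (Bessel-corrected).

Step 1 — column means:
  mean(X) = (3 + 2 + 7 + 3) / 4 = 15/4 = 3.75
  mean(Y) = (5 + 2 + 3 + 8) / 4 = 18/4 = 4.5

Step 2 — sample covariance S[i,j] = (1/(n-1)) · Σ_k (x_{k,i} - mean_i) · (x_{k,j} - mean_j), with n-1 = 3.
  S[X,X] = ((-0.75)·(-0.75) + (-1.75)·(-1.75) + (3.25)·(3.25) + (-0.75)·(-0.75)) / 3 = 14.75/3 = 4.9167
  S[X,Y] = ((-0.75)·(0.5) + (-1.75)·(-2.5) + (3.25)·(-1.5) + (-0.75)·(3.5)) / 3 = -3.5/3 = -1.1667
  S[Y,Y] = ((0.5)·(0.5) + (-2.5)·(-2.5) + (-1.5)·(-1.5) + (3.5)·(3.5)) / 3 = 21/3 = 7

S is symmetric (S[j,i] = S[i,j]). Assembling:

S = [[4.9167, -1.1667],
 [-1.1667, 7]]


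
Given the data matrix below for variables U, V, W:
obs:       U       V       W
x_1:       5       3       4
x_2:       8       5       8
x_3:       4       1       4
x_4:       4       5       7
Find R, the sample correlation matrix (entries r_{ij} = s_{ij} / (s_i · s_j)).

Step 1 — column means:
  mean(U) = (5 + 8 + 4 + 4) / 4 = 21/4 = 5.25
  mean(V) = (3 + 5 + 1 + 5) / 4 = 14/4 = 3.5
  mean(W) = (4 + 8 + 4 + 7) / 4 = 23/4 = 5.75

Step 2 — sample variances and covariances s[i,j] = (1/(n-1)) · Σ_k (x_{k,i} - mean_i) · (x_{k,j} - mean_j), with n-1 = 3:
  s[U,U] = ((-0.25)·(-0.25) + (2.75)·(2.75) + (-1.25)·(-1.25) + (-1.25)·(-1.25)) / 3 = 10.75/3 = 3.5833
  s[U,V] = ((-0.25)·(-0.5) + (2.75)·(1.5) + (-1.25)·(-2.5) + (-1.25)·(1.5)) / 3 = 5.5/3 = 1.8333
  s[U,W] = ((-0.25)·(-1.75) + (2.75)·(2.25) + (-1.25)·(-1.75) + (-1.25)·(1.25)) / 3 = 7.25/3 = 2.4167
  s[V,V] = ((-0.5)·(-0.5) + (1.5)·(1.5) + (-2.5)·(-2.5) + (1.5)·(1.5)) / 3 = 11/3 = 3.6667
  s[V,W] = ((-0.5)·(-1.75) + (1.5)·(2.25) + (-2.5)·(-1.75) + (1.5)·(1.25)) / 3 = 10.5/3 = 3.5
  s[W,W] = ((-1.75)·(-1.75) + (2.25)·(2.25) + (-1.75)·(-1.75) + (1.25)·(1.25)) / 3 = 12.75/3 = 4.25
  Sample standard deviations s_i = √(s[i,i]):
  s(U) = √(3.5833) = 1.893
  s(V) = √(3.6667) = 1.9149
  s(W) = √(4.25) = 2.0616

Step 3 — r_{ij} = s_{ij} / (s_i · s_j):
  r[U,U] = 1 (diagonal).
  r[U,V] = 1.8333 / (1.893 · 1.9149) = 1.8333 / 3.6248 = 0.5058
  r[U,W] = 2.4167 / (1.893 · 2.0616) = 2.4167 / 3.9025 = 0.6193
  r[V,V] = 1 (diagonal).
  r[V,W] = 3.5 / (1.9149 · 2.0616) = 3.5 / 3.9476 = 0.8866
  r[W,W] = 1 (diagonal).

R is symmetric with unit diagonal. Assembling:

R = [[1, 0.5058, 0.6193],
 [0.5058, 1, 0.8866],
 [0.6193, 0.8866, 1]]


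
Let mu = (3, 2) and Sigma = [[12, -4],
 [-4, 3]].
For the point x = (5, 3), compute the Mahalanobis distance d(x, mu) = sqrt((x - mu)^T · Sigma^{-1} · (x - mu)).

Step 1 — centre the observation: (x - mu) = (2, 1).

Step 2 — invert Sigma. det(Sigma) = 12·3 - (-4)² = 20.
  Sigma^{-1} = (1/det) · [[d, -b], [-b, a]] = [[0.15, 0.2],
 [0.2, 0.6]].

Step 3 — form the quadratic (x - mu)^T · Sigma^{-1} · (x - mu):
  Sigma^{-1} · (x - mu) = (0.5, 1).
  (x - mu)^T · [Sigma^{-1} · (x - mu)] = (2)·(0.5) + (1)·(1) = 2.

Step 4 — take square root: d = √(2) ≈ 1.4142.

d(x, mu) = √(2) ≈ 1.4142


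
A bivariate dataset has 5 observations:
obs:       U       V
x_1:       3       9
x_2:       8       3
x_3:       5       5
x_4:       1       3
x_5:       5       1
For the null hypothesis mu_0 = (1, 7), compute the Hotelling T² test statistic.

Step 1 — sample mean vector:
  mean(U) = (3 + 8 + 5 + 1 + 5) / 5 = 22/5 = 4.4
  mean(V) = (9 + 3 + 5 + 3 + 1) / 5 = 21/5 = 4.2
  x̄ = (4.4, 4.2),  deviation x̄ - mu_0 = (4.4, 4.2) - (1, 7) = (3.4, -2.8).

Step 2 — sample covariance matrix, S[i,j] = (1/(n-1)) · Σ_k (x_{k,i} - mean_i) · (x_{k,j} - mean_j), divisor n-1 = 4:
  S[U,U] = ((-1.4)·(-1.4) + (3.6)·(3.6) + (0.6)·(0.6) + (-3.4)·(-3.4) + (0.6)·(0.6)) / 4 = 27.2/4 = 6.8
  S[U,V] = ((-1.4)·(4.8) + (3.6)·(-1.2) + (0.6)·(0.8) + (-3.4)·(-1.2) + (0.6)·(-3.2)) / 4 = -8.4/4 = -2.1
  S[V,V] = ((4.8)·(4.8) + (-1.2)·(-1.2) + (0.8)·(0.8) + (-1.2)·(-1.2) + (-3.2)·(-3.2)) / 4 = 36.8/4 = 9.2
  S = [[6.8, -2.1],
 [-2.1, 9.2]].

Step 3 — invert S. det(S) = 6.8·9.2 - (-2.1)² = 58.15.
  S^{-1} = (1/det) · [[d, -b], [-b, a]] = [[0.1582, 0.0361],
 [0.0361, 0.1169]].

Step 4 — quadratic form (x̄ - mu_0)^T · S^{-1} · (x̄ - mu_0):
  S^{-1} · (x̄ - mu_0) = (0.4368, -0.2046),
  (x̄ - mu_0)^T · [...] = (3.4)·(0.4368) + (-2.8)·(-0.2046) = 2.0581.

Step 5 — scale by n: T² = 5 · 2.0581 = 10.2906.

T² ≈ 10.2906


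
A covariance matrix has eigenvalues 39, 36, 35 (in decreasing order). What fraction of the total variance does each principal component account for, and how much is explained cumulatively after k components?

Step 1 — total variance = trace(Sigma) = Σ λ_i = 39 + 36 + 35 = 110.

Step 2 — fraction explained by component i = λ_i / Σ λ:
  PC1: 39/110 = 0.3545
  PC2: 36/110 = 0.3273
  PC3: 35/110 = 0.3182

Step 3 — cumulative fraction after k components = (λ_1 + ... + λ_k) / Σ λ:
  k = 1: 39/110 = 0.3545
  k = 2: (39 + 36)/110 = 75/110 = 0.6818
  k = 3: (39 + 36 + 35)/110 = 110/110 = 1

Summary (fraction, with percent):

explained: PC1 0.3545 (35.45%), PC2 0.3273 (32.73%), PC3 0.3182 (31.82%);  cumulative: 0.3545, 0.6818, 1


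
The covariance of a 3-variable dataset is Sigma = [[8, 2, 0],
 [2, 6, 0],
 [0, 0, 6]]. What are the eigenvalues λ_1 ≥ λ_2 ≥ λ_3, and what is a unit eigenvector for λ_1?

Step 1 — characteristic polynomial p(λ) = det(λI - Sigma) = λ³ - tr·λ² + c_1·λ - det, where tr = trace, c_1 = sum of the principal 2×2 minors, det = det(Sigma):
  tr = 8 + 6 + 6 = 20,
  c_1 = (8·6 - (2)²) + (8·6 - (0)²) + (6·6 - (0)²) = 44 + 48 + 36 = 128,
  det = 8·(6·6 - (0)²) - (2)·((2)·6 - (0)·(0)) + (0)·((2)·(0) - 6·(0)) = 8·(36) - (2)·(12) + (0)·(0) = 264.
  So p(λ) = λ³ - 20λ² + 128λ - 264.
Step 2 — look for an integer root (rational root theorem: any rational root is an integer divisor of 264). Testing λ = 6:
  p(6) = 216 - 720 + 768 - 264 = 0  ✓
  Dividing out (λ - 6): p(λ) = (λ - 6)(λ² - 14λ + 44).
Step 3 — remaining eigenvalues from the quadratic λ² - 14λ + 44 = 0:
  Δ = 14² - 4·44 = 196 - 176 = 20,  λ = (14 ± √20)/2 = (14 ± 4.4721)/2 ≈ 9.2361 or 4.7639.
  Sorted: λ_1 = 9.2361,  λ_2 = 6,  λ_3 = 4.7639  (check: sum = 20 = tr ✓).

Step 4 — unit eigenvector for λ_1 ≈ 9.2361: v spans the null space of (Sigma - λ_1 I), whose rows are
  r_1 = (-1.2361, 2, 0),  r_2 = (2, -3.2361, 0),  r_3 = (0, 0, -3.2361).
  v is orthogonal to every row, so take v ∝ r_1 × r_3 = ((2)·(-3.2361) - (0)·(0), (0)·(0) - (-1.2361)·(-3.2361), (-1.2361)·(0) - (2)·(0)) ≈ (-6.4721, -4, 0).
  Rescale (multiply by -1 so the first nonzero entry is positive): u = (6.4721, 4, 0).
  ||u|| = √((6.4721)² + (4)² + (0)²) = √(57.8885) ≈ 7.6085,  v_1 = u/||u|| ≈ (0.8507, 0.5257, 0) (||v_1|| = 1).

λ_1 = 9.2361,  λ_2 = 6,  λ_3 = 4.7639;  v_1 ≈ (0.8507, 0.5257, 0)
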